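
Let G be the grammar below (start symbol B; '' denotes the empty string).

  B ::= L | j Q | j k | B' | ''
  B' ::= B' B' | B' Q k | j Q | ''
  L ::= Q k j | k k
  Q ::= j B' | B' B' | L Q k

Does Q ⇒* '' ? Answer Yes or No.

Yes

Q ::= B' B' and each of B', B' is nullable, so Q ⇒* ''.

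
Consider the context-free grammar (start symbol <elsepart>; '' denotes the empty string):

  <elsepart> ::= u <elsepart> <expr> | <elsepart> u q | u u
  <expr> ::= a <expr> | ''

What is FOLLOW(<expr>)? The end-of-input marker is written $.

{ $, a, u }

In <elsepart> ::= u <elsepart> <expr>: <expr> is at the end, add FOLLOW(<elsepart>) = { $, a, u }.
In <expr> ::= a <expr>: <expr> is at the end, add FOLLOW(<expr>) = { $, a, u }.
Union: FOLLOW(<expr>) = { $, a, u }.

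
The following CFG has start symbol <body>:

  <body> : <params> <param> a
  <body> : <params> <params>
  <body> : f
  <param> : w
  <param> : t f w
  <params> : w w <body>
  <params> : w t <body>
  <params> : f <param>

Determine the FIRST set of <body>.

{ f, w }

From <body> : <params> <param> a: add FIRST(<params>) = { f, w }.
From <body> : <params> <params>: add FIRST(<params>) = { f, w }.
<body> : f contributes {f}.
Union: FIRST(<body>) = { f, w }.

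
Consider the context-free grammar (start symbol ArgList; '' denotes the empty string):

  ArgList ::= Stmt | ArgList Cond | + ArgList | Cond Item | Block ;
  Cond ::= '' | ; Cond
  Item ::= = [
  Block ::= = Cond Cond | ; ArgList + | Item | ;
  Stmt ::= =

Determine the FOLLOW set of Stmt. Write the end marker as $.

In ArgList ::= Stmt: Stmt is at the end, add FOLLOW(ArgList) = { $, +, ; }.
Union: FOLLOW(Stmt) = { $, +, ; }.

{ $, +, ; }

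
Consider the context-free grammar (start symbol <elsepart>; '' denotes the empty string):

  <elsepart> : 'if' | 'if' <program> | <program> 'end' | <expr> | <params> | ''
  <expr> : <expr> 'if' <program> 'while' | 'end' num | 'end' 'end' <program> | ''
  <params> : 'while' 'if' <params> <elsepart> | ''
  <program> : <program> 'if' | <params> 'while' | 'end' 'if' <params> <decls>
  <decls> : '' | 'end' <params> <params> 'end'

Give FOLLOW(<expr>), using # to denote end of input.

In <elsepart> : <expr>: <expr> is at the end, add FOLLOW(<elsepart>) = { #, 'end', 'if', 'while' }.
In <expr> : <expr> 'if' <program> 'while': add FIRST('if' <program> 'while') = { 'if' }.
Union: FOLLOW(<expr>) = { #, 'end', 'if', 'while' }.

{ #, 'end', 'if', 'while' }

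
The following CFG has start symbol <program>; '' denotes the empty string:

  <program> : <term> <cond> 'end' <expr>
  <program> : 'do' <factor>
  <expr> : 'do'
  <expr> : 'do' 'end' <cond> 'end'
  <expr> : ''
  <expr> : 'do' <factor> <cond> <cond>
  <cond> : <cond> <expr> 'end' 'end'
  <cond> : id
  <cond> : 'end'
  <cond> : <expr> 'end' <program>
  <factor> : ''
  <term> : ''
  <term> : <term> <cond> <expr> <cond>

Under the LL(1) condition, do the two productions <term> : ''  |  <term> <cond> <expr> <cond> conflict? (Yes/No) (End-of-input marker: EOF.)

FIRST('') = { '' } and FIRST(<term> <cond> <expr> <cond>) = { 'do', 'end', id }.
The first alternative is nullable and FOLLOW(<term>) = { 'do', 'end', id } shares 'do' with FIRST of the second — conflict.

Yes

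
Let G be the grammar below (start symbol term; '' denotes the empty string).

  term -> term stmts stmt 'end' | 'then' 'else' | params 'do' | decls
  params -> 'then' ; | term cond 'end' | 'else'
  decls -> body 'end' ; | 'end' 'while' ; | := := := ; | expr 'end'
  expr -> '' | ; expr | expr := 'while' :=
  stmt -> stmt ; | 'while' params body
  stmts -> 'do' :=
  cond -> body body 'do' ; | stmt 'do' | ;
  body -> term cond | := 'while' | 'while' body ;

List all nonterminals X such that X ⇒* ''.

{ expr }

Directly nullable (have an ''-production): expr.
No other nonterminal has a production whose RHS symbols are all nullable.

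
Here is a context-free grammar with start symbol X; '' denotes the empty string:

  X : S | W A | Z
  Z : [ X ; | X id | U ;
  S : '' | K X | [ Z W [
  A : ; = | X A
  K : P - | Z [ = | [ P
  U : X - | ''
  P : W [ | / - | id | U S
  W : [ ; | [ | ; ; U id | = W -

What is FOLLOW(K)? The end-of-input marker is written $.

In S : K X: add FIRST(X)\{''} = { -, /, ;, =, [, id }.
  Since X is nullable, also add FOLLOW(S) = { $, -, /, ;, =, [, id }.
Union: FOLLOW(K) = { $, -, /, ;, =, [, id }.

{ $, -, /, ;, =, [, id }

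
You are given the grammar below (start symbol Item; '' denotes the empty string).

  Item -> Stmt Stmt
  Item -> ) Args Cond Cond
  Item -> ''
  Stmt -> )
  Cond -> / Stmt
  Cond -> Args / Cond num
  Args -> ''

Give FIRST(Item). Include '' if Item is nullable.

{ ), '' }

From Item -> Stmt Stmt: add FIRST(Stmt) = { ) }.
Item -> ) Args Cond Cond contributes {)}.
Item -> '' contributes ''.
Union: FIRST(Item) = { ), '' }.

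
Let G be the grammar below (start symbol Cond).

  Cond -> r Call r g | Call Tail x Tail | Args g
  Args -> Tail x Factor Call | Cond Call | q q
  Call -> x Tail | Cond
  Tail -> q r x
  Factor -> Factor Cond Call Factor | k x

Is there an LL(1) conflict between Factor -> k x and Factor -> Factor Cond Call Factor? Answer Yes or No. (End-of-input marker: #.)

FIRST(k x) = { k } and FIRST(Factor Cond Call Factor) = { k }.
Both contain k, so the two alternatives are not disjoint — LL(1) conflict.

Yes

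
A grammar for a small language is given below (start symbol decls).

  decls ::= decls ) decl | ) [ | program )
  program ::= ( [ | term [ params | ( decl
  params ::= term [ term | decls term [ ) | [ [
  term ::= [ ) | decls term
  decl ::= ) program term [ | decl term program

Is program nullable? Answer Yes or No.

No

No nonterminal in this grammar is nullable.
No production of program has an RHS whose symbols are all nullable, so program is not nullable.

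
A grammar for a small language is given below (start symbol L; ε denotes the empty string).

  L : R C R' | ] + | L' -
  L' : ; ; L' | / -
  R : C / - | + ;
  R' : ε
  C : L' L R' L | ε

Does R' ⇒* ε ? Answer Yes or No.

R' has an ε-production, so R' ⇒ ε.

Yes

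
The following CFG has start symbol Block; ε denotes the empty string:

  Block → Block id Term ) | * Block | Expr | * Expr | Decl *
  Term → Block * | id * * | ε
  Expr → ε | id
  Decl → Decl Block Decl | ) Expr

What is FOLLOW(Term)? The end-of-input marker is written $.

{ ) }

In Block → Block id Term ): add FIRST()) = { ) }.
Union: FOLLOW(Term) = { ) }.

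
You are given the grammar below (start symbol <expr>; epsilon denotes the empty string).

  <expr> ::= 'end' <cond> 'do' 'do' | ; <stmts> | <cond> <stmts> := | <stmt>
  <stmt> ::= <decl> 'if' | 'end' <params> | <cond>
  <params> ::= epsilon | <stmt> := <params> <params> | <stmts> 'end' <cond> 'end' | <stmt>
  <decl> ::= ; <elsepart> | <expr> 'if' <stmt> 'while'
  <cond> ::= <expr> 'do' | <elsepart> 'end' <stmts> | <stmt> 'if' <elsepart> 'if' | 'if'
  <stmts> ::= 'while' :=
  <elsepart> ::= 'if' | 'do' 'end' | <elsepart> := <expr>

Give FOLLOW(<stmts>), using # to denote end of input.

In <expr> ::= ; <stmts>: <stmts> is at the end, add FOLLOW(<expr>) = { #, 'do', 'end', 'if', := }.
In <expr> ::= <cond> <stmts> :=: add FIRST(:=) = { := }.
In <params> ::= <stmts> 'end' <cond> 'end': add FIRST('end' <cond> 'end') = { 'end' }.
In <cond> ::= <elsepart> 'end' <stmts>: <stmts> is at the end, add FOLLOW(<cond>) = { #, 'do', 'end', 'if', 'while', :=, ; }.
Union: FOLLOW(<stmts>) = { #, 'do', 'end', 'if', 'while', :=, ; }.

{ #, 'do', 'end', 'if', 'while', :=, ; }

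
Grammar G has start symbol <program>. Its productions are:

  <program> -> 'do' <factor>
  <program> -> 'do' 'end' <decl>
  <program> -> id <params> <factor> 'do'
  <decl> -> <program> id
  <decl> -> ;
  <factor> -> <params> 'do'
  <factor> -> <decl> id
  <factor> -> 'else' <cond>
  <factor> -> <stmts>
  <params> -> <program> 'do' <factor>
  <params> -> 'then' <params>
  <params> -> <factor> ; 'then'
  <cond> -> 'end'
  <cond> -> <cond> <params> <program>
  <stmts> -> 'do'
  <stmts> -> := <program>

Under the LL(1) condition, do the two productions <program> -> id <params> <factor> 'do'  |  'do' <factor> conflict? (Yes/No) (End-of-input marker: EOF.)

FIRST(id <params> <factor> 'do') = { id } and FIRST('do' <factor>) = { 'do' }.
The FIRST sets are disjoint and neither alternative is nullable — no conflict.

No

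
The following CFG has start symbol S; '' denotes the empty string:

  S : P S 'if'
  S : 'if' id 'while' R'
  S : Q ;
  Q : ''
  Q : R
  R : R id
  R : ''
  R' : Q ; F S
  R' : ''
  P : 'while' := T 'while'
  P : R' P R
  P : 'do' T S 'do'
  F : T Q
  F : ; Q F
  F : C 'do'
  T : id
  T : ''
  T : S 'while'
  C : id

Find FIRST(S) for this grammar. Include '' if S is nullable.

From S : P S 'if': add FIRST(P) = { 'do', 'while', ;, id }.
S : 'if' id 'while' R' contributes {'if'}.
From S : Q ;: Q nullable, take FIRST(Q) ∪ {;} = { ;, id }.
Union: FIRST(S) = { 'do', 'if', 'while', ;, id }.

{ 'do', 'if', 'while', ;, id }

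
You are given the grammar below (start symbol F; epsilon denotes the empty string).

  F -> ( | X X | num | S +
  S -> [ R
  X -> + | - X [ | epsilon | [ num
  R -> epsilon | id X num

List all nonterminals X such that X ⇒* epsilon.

{ F, R, X }

Directly nullable (have an epsilon-production): X, R.
F -> X X with every symbol nullable, so F is nullable.
No other nonterminal has a production whose RHS symbols are all nullable.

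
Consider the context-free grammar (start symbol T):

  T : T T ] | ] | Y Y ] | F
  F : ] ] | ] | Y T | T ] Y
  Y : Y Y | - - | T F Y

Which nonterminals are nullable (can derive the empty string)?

{ } (none)

No nonterminal has an empty production or an RHS whose symbols are all nullable.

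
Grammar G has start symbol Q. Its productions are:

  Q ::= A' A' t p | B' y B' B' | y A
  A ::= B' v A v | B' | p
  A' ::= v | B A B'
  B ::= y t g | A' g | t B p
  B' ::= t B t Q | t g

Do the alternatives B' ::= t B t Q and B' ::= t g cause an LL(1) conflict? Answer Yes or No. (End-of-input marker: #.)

FIRST(t B t Q) = { t } and FIRST(t g) = { t }.
Both contain t, so the two alternatives are not disjoint — LL(1) conflict.

Yes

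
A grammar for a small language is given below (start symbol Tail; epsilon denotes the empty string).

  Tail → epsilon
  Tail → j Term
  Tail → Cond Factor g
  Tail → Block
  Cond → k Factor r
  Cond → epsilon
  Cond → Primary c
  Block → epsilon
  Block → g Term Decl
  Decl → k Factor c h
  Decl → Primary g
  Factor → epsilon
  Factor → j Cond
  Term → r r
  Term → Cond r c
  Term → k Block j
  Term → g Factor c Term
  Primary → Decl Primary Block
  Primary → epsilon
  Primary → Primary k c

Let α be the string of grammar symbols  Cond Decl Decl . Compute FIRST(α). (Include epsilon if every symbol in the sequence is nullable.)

Add FIRST(Cond)\{epsilon} = { c, g, k }; Cond is nullable, continue.
Add FIRST(Decl) = { g, k }; Decl is not nullable, stop.

{ c, g, k }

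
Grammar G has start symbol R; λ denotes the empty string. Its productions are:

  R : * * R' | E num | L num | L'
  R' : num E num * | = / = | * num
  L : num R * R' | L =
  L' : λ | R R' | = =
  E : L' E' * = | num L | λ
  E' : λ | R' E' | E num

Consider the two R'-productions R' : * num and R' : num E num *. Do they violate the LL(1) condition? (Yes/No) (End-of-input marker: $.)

FIRST(* num) = { * } and FIRST(num E num *) = { num }.
The FIRST sets are disjoint and neither alternative is nullable — no conflict.

No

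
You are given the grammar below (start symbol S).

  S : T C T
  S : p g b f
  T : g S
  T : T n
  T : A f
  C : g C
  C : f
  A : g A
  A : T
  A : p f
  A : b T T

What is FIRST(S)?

{ b, g, p }

From S : T C T: add FIRST(T) = { b, g, p }.
S : p g b f contributes {p}.
Union: FIRST(S) = { b, g, p }.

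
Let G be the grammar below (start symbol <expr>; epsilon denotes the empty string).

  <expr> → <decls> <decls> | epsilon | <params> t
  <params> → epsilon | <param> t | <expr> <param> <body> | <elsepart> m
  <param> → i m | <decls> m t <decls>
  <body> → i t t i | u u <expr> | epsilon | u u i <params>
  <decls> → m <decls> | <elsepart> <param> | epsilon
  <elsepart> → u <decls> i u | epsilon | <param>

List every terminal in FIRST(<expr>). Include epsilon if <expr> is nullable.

{ i, m, t, u, epsilon }

From <expr> → <decls> <decls>: <decls>, <decls> nullable, take FIRST(<decls>) ∪ FIRST(<decls>) = { i, m, u }; also epsilon since the whole RHS is nullable.
<expr> → epsilon contributes epsilon.
From <expr> → <params> t: <params> nullable, take FIRST(<params>) ∪ {t} = { i, m, t, u }.
Union: FIRST(<expr>) = { i, m, t, u, epsilon }.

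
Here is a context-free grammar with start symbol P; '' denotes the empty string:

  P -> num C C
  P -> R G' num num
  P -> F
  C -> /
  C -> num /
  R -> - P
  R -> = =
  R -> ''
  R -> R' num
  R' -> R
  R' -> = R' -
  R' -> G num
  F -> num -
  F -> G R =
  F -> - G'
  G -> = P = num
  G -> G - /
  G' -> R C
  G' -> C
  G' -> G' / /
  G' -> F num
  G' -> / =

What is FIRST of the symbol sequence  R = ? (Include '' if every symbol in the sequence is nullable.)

Add FIRST(R)\{''} = { -, =, num }; R is nullable, continue.
= is a terminal; add {=} and stop.

{ -, =, num }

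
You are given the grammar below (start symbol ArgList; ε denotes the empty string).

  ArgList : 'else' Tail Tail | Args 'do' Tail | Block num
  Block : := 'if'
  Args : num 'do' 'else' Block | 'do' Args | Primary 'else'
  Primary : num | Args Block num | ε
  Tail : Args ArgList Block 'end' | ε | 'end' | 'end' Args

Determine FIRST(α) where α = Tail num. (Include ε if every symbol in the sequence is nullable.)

Add FIRST(Tail)\{ε} = { 'do', 'else', 'end', num }; Tail is nullable, continue.
num is a terminal; add {num} and stop.

{ 'do', 'else', 'end', num }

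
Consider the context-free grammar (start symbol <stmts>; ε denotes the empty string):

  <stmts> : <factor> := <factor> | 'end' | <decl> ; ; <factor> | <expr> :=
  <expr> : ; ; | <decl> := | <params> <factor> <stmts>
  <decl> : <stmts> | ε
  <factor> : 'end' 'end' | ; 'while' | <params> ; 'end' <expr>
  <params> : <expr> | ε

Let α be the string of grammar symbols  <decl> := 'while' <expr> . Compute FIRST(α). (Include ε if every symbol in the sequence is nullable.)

{ 'end', :=, ; }

Add FIRST(<decl>)\{ε} = { 'end', :=, ; }; <decl> is nullable, continue.
:= is a terminal; add {:=} and stop.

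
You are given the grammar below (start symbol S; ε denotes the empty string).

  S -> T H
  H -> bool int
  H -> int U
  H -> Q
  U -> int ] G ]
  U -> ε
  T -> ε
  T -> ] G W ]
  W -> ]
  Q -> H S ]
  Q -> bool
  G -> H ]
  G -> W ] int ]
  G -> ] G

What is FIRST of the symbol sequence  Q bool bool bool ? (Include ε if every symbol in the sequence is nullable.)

Add FIRST(Q) = { bool, int }; Q is not nullable, stop.

{ bool, int }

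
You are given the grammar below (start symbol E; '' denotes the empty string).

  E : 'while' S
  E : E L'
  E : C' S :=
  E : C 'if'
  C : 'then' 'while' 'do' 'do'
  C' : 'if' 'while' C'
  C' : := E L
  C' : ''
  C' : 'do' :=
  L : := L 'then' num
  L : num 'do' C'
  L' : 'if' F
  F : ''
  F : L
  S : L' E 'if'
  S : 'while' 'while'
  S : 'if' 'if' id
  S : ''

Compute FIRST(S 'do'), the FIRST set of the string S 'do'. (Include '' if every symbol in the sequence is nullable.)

Add FIRST(S)\{''} = { 'if', 'while' }; S is nullable, continue.
'do' is a terminal; add {'do'} and stop.

{ 'do', 'if', 'while' }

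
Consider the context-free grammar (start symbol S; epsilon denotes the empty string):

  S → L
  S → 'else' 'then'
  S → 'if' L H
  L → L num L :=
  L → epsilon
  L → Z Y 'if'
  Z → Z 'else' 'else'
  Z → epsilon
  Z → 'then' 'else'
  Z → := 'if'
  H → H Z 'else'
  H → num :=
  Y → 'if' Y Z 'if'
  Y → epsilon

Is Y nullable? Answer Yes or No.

Y has an epsilon-production, so Y ⇒ epsilon.

Yes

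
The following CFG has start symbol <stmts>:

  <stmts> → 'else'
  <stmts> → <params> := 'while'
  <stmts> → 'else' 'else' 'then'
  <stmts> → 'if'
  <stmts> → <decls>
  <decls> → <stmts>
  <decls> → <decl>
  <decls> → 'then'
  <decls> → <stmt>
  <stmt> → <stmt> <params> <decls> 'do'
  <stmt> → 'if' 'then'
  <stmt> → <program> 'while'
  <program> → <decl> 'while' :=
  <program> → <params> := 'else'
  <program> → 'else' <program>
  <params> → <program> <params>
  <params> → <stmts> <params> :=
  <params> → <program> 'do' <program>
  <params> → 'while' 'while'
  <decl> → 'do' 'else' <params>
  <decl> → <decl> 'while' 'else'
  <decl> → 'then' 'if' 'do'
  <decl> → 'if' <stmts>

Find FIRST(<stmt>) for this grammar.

From <stmt> → <stmt> <params> <decls> 'do': add FIRST(<stmt>) = { 'do', 'else', 'if', 'then', 'while' }.
<stmt> → 'if' 'then' contributes {'if'}.
From <stmt> → <program> 'while': add FIRST(<program>) = { 'do', 'else', 'if', 'then', 'while' }.
Union: FIRST(<stmt>) = { 'do', 'else', 'if', 'then', 'while' }.

{ 'do', 'else', 'if', 'then', 'while' }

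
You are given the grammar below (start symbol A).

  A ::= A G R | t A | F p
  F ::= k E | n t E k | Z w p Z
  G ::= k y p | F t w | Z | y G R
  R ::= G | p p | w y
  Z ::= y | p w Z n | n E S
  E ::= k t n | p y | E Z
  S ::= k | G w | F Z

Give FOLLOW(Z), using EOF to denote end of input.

In F ::= Z w p Z: add FIRST(w p Z) = { w }.
In F ::= Z w p Z: Z is at the end, add FOLLOW(F) = { n, p, t, y }.
In G ::= Z: Z is at the end, add FOLLOW(G) = { EOF, k, n, p, w, y }.
In Z ::= p w Z n: add FIRST(n) = { n }.
In E ::= E Z: Z is at the end, add FOLLOW(E) = { k, n, p, t, y }.
In S ::= F Z: Z is at the end, add FOLLOW(S) = { EOF, k, n, p, t, w, y }.
Union: FOLLOW(Z) = { EOF, k, n, p, t, w, y }.

{ EOF, k, n, p, t, w, y }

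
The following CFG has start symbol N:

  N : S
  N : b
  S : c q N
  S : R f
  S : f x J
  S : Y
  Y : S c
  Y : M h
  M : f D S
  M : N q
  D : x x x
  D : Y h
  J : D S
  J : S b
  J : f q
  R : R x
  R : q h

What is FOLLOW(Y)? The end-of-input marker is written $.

{ $, b, c, h, q }

In S : Y: Y is at the end, add FOLLOW(S) = { $, b, c, h, q }.
In D : Y h: add FIRST(h) = { h }.
Union: FOLLOW(Y) = { $, b, c, h, q }.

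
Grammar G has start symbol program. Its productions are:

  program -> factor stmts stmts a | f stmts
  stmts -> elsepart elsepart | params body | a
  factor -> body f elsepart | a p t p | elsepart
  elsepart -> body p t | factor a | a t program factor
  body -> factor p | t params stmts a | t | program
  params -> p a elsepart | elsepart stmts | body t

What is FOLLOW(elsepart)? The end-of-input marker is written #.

{ #, a, f, p, t }

In stmts -> elsepart elsepart: add FIRST(elsepart) = { a, f, t }.
In stmts -> elsepart elsepart: elsepart is at the end, add FOLLOW(stmts) = { #, a, f, p, t }.
In factor -> body f elsepart: elsepart is at the end, add FOLLOW(factor) = { #, a, f, p, t }.
In factor -> elsepart: elsepart is at the end, add FOLLOW(factor) = { #, a, f, p, t }.
In params -> p a elsepart: elsepart is at the end, add FOLLOW(params) = { a, f, p, t }.
In params -> elsepart stmts: add FIRST(stmts) = { a, f, p, t }.
Union: FOLLOW(elsepart) = { #, a, f, p, t }.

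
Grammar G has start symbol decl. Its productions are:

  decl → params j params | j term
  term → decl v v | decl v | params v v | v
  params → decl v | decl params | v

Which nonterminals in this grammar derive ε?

No nonterminal has an empty production or an RHS whose symbols are all nullable.

{ } (none)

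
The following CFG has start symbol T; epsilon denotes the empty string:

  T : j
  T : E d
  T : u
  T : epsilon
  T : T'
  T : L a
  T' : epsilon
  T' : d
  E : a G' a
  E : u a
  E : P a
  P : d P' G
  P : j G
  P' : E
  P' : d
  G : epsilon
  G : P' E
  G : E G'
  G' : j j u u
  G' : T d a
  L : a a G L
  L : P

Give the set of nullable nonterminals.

Directly nullable (have an epsilon-production): T, T', G.
No other nonterminal has a production whose RHS symbols are all nullable.

{ G, T, T' }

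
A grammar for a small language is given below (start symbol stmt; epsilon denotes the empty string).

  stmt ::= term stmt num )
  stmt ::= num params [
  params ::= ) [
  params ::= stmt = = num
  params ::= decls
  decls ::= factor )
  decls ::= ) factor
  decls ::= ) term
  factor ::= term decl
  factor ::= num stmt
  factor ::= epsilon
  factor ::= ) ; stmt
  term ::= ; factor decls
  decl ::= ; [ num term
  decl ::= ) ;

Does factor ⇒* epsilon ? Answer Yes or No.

Yes

factor has an epsilon-production, so factor ⇒ epsilon.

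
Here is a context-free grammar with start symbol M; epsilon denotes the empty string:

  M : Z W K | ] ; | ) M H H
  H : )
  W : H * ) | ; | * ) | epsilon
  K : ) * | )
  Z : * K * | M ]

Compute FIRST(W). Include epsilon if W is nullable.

{ ), *, ;, epsilon }

From W : H * ): add FIRST(H) = { ) }.
W : ; contributes {;}.
W : * ) contributes {*}.
W : epsilon contributes epsilon.
Union: FIRST(W) = { ), *, ;, epsilon }.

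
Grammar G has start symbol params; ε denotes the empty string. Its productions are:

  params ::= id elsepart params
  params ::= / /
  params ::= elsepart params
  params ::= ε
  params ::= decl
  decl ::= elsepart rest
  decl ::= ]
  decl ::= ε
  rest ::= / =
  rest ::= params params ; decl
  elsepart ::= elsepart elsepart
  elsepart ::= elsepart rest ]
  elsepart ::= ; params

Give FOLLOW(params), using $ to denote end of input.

{ $, /, ;, ], id }

params is the start symbol, so $ ∈ FOLLOW(params).
In params ::= id elsepart params: params is at the end, add FOLLOW(params) = { $, /, ;, ], id }.
In params ::= elsepart params: params is at the end, add FOLLOW(params) = { $, /, ;, ], id }.
In rest ::= params params ; decl: add FIRST(params ; decl) = { /, ;, ], id }.
In rest ::= params params ; decl: add FIRST(; decl) = { ; }.
In elsepart ::= ; params: params is at the end, add FOLLOW(elsepart) = { $, /, ;, ], id }.
Union: FOLLOW(params) = { $, /, ;, ], id }.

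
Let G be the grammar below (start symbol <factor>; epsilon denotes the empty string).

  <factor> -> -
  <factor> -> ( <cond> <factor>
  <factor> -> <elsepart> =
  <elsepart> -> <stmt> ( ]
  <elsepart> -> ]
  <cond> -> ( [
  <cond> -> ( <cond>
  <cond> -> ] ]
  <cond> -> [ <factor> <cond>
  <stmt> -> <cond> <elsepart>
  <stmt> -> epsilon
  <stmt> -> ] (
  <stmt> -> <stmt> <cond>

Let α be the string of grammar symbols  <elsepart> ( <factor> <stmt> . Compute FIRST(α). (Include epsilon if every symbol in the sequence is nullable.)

Add FIRST(<elsepart>) = { (, [, ] }; <elsepart> is not nullable, stop.

{ (, [, ] }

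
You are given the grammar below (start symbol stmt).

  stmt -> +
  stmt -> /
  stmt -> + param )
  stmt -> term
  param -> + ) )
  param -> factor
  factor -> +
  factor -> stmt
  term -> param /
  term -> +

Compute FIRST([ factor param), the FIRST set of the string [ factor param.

{ [ }

[ is a terminal; add {[} and stop.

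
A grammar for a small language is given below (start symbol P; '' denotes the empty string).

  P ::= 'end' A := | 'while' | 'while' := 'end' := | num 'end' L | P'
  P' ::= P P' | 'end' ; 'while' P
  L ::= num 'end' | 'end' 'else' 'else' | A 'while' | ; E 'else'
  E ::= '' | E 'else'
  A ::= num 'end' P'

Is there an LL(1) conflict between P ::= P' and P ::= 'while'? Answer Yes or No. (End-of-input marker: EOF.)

FIRST(P') = { 'end', 'while', num } and FIRST('while') = { 'while' }.
Both contain 'while', so the two alternatives are not disjoint — LL(1) conflict.

Yes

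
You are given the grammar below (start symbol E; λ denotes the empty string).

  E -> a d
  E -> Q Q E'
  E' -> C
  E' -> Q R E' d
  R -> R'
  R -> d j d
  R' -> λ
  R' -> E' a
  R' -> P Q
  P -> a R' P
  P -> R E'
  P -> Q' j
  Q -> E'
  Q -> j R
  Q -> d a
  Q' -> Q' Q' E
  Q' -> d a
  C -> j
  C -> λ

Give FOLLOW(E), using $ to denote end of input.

{ $, a, d, j }

E is the start symbol, so $ ∈ FOLLOW(E).
In Q' -> Q' Q' E: E is at the end, add FOLLOW(Q') = { a, d, j }.
Union: FOLLOW(E) = { $, a, d, j }.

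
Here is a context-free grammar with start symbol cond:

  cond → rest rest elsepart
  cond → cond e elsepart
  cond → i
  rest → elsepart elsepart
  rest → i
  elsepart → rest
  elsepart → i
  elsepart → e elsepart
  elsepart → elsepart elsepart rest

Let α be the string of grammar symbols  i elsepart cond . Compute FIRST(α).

i is a terminal; add {i} and stop.

{ i }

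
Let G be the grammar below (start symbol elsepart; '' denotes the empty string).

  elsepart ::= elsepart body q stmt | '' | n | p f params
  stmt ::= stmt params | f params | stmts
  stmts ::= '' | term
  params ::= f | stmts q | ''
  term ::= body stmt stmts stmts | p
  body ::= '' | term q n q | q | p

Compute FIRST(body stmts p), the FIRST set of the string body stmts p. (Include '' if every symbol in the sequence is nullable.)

Add FIRST(body)\{''} = { f, p, q }; body is nullable, continue.
Add FIRST(stmts)\{''} = { f, p, q }; stmts is nullable, continue.
p is a terminal; add {p} and stop.

{ f, p, q }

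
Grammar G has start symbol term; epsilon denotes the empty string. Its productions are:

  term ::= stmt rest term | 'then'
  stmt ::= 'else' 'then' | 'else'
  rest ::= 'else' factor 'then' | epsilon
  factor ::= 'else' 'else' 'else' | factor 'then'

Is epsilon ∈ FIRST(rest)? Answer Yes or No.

rest has an epsilon-production, so rest ⇒ epsilon.

Yes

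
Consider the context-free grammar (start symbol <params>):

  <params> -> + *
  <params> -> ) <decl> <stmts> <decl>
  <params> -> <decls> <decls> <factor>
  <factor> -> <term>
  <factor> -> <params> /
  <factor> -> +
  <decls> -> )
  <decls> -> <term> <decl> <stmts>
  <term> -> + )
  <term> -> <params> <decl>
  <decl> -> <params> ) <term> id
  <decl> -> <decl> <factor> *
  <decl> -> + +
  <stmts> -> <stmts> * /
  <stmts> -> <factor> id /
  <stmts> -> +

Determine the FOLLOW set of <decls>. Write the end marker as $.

In <params> -> <decls> <decls> <factor>: add FIRST(<decls> <factor>) = { ), + }.
In <params> -> <decls> <decls> <factor>: add FIRST(<factor>) = { ), + }.
Union: FOLLOW(<decls>) = { ), + }.

{ ), + }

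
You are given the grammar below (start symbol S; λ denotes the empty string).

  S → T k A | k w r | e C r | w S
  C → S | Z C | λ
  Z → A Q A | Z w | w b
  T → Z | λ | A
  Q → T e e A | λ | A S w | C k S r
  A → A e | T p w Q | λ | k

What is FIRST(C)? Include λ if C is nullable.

From C → S: add FIRST(S) = { e, k, p, w }.
From C → Z C: Z, C nullable, take FIRST(Z) ∪ FIRST(C) = { e, k, p, w }; also λ since the whole RHS is nullable.
C → λ contributes λ.
Union: FIRST(C) = { e, k, p, w, λ }.

{ e, k, p, w, λ }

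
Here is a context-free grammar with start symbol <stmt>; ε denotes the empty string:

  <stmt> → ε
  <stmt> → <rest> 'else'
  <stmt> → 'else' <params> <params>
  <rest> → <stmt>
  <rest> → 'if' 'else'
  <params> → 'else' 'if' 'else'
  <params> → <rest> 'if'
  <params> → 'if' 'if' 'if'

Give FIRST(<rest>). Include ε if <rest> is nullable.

{ 'else', 'if', ε }

From <rest> → <stmt>: add FIRST(<stmt>) = { 'else', 'if', ε } (including ε since <stmt> is nullable).
<rest> → 'if' 'else' contributes {'if'}.
Union: FIRST(<rest>) = { 'else', 'if', ε }.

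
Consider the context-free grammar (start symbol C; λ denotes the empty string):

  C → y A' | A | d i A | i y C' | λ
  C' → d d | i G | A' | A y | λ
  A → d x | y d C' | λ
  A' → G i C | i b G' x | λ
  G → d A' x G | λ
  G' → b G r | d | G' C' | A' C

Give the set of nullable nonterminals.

{ A, A', C, C', G, G' }

Directly nullable (have an λ-production): C, C', A, A', G.
G' → G' C' with every symbol nullable, so G' is nullable.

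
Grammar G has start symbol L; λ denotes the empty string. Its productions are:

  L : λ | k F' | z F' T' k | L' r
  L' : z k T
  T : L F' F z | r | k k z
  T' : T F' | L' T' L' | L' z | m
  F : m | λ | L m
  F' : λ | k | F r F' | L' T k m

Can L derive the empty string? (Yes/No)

L has an λ-production, so L ⇒ λ.

Yes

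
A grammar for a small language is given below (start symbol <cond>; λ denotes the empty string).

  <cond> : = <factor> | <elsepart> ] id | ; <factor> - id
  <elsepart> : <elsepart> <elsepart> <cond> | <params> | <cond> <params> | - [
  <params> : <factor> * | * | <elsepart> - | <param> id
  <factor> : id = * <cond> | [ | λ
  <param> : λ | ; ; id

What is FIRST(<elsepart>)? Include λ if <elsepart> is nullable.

From <elsepart> : <elsepart> <elsepart> <cond>: add FIRST(<elsepart>) = { *, -, ;, =, [, id }.
From <elsepart> : <params>: add FIRST(<params>) = { *, -, ;, =, [, id }.
From <elsepart> : <cond> <params>: add FIRST(<cond>) = { *, -, ;, =, [, id }.
<elsepart> : - [ contributes {-}.
Union: FIRST(<elsepart>) = { *, -, ;, =, [, id }.

{ *, -, ;, =, [, id }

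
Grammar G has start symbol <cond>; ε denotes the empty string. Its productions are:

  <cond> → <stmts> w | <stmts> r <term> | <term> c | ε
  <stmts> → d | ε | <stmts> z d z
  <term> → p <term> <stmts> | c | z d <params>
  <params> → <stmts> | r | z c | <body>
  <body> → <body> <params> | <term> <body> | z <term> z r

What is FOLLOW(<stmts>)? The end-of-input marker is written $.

{ $, c, d, p, r, w, z }

In <cond> → <stmts> w: add FIRST(w) = { w }.
In <cond> → <stmts> r <term>: add FIRST(r <term>) = { r }.
In <stmts> → <stmts> z d z: add FIRST(z d z) = { z }.
In <term> → p <term> <stmts>: <stmts> is at the end, add FOLLOW(<term>) = { $, c, d, p, z }.
In <params> → <stmts>: <stmts> is at the end, add FOLLOW(<params>) = { $, c, d, p, r, z }.
Union: FOLLOW(<stmts>) = { $, c, d, p, r, w, z }.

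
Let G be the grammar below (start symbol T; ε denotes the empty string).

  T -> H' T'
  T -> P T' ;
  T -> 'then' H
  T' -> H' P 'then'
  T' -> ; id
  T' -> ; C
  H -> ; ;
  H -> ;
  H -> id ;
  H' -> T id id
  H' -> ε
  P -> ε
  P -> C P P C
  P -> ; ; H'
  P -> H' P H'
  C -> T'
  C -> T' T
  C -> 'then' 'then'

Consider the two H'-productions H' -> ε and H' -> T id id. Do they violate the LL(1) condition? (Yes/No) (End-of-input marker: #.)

Yes

FIRST(ε) = { ε } and FIRST(T id id) = { 'then', ; }.
The first alternative is nullable and FOLLOW(H') = { 'then', ; } shares 'then' with FIRST of the second — conflict.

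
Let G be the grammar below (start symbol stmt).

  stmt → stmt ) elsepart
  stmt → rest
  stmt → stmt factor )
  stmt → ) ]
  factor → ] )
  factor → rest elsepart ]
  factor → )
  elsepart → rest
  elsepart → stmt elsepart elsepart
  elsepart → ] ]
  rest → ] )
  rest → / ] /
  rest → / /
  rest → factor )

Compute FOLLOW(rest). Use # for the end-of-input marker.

In stmt → rest: rest is at the end, add FOLLOW(stmt) = { #, ), /, ] }.
In factor → rest elsepart ]: add FIRST(elsepart ]) = { ), /, ] }.
In elsepart → rest: rest is at the end, add FOLLOW(elsepart) = { #, ), /, ] }.
Union: FOLLOW(rest) = { #, ), /, ] }.

{ #, ), /, ] }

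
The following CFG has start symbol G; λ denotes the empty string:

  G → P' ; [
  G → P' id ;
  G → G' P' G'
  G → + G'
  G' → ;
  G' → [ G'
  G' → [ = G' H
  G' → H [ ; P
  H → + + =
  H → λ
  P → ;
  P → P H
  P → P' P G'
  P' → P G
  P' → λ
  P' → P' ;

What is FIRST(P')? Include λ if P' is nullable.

From P' → P G: add FIRST(P) = { ; }.
P' → λ contributes λ.
From P' → P' ;: P' nullable, take FIRST(P') ∪ {;} = { ; }.
Union: FIRST(P') = { ;, λ }.

{ ;, λ }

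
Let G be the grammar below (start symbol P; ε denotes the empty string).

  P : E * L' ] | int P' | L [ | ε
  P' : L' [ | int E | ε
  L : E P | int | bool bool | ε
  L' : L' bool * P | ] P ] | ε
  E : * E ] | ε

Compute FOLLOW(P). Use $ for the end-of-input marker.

P is the start symbol, so $ ∈ FOLLOW(P).
In L : E P: P is at the end, add FOLLOW(L) = { [ }.
In L' : L' bool * P: P is at the end, add FOLLOW(L') = { [, ], bool }.
In L' : ] P ]: add FIRST(]) = { ] }.
Union: FOLLOW(P) = { $, [, ], bool }.

{ $, [, ], bool }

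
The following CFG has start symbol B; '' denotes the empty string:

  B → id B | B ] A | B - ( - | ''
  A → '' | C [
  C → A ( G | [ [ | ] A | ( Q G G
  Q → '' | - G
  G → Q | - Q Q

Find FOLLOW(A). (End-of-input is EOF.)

In B → B ] A: A is at the end, add FOLLOW(B) = { EOF, -, ] }.
In C → A ( G: add FIRST(( G) = { ( }.
In C → ] A: A is at the end, add FOLLOW(C) = { [ }.
Union: FOLLOW(A) = { EOF, (, -, [, ] }.

{ EOF, (, -, [, ] }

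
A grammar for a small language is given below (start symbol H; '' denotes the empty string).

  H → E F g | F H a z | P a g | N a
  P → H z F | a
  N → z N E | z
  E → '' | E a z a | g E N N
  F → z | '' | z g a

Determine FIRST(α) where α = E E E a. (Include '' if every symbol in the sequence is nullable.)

{ a, g }

Add FIRST(E)\{''} = { a, g }; E is nullable, continue.
Add FIRST(E)\{''} = { a, g }; E is nullable, continue.
Add FIRST(E)\{''} = { a, g }; E is nullable, continue.
a is a terminal; add {a} and stop.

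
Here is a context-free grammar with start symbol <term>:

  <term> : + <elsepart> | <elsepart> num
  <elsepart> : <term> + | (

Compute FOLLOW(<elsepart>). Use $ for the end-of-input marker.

{ $, +, num }

In <term> : + <elsepart>: <elsepart> is at the end, add FOLLOW(<term>) = { $, + }.
In <term> : <elsepart> num: add FIRST(num) = { num }.
Union: FOLLOW(<elsepart>) = { $, +, num }.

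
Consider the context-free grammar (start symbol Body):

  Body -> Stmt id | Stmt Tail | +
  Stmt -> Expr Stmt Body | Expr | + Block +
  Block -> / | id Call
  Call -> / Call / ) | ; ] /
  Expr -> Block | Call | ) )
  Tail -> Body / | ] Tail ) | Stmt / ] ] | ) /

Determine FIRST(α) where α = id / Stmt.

{ id }

id is a terminal; add {id} and stop.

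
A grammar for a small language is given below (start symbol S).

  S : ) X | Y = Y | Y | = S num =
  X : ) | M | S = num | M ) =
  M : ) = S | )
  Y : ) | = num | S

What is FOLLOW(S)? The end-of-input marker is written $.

{ $, ), =, num }

S is the start symbol, so $ ∈ FOLLOW(S).
In S : = S num =: add FIRST(num =) = { num }.
In X : S = num: add FIRST(= num) = { = }.
In M : ) = S: S is at the end, add FOLLOW(M) = { $, ), =, num }.
In Y : S: S is at the end, add FOLLOW(Y) = { $, ), =, num }.
Union: FOLLOW(S) = { $, ), =, num }.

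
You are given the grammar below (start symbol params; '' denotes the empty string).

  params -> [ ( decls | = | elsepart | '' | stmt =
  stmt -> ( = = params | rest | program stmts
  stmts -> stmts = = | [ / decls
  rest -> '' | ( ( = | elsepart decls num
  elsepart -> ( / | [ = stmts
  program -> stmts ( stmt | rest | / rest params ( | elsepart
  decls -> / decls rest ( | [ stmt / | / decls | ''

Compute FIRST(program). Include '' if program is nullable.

{ (, /, [, '' }

From program -> stmts ( stmt: add FIRST(stmts) = { [ }.
From program -> rest: add FIRST(rest) = { (, [, '' } (including '' since rest is nullable).
program -> / rest params ( contributes {/}.
From program -> elsepart: add FIRST(elsepart) = { (, [ }.
Union: FIRST(program) = { (, /, [, '' }.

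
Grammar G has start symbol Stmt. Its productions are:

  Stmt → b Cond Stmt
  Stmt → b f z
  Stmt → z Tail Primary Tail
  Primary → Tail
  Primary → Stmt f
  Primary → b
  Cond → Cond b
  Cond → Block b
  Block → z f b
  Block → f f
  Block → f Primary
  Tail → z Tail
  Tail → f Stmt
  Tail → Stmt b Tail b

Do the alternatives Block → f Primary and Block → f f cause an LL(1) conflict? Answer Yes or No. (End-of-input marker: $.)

FIRST(f Primary) = { f } and FIRST(f f) = { f }.
Both contain f, so the two alternatives are not disjoint — LL(1) conflict.

Yes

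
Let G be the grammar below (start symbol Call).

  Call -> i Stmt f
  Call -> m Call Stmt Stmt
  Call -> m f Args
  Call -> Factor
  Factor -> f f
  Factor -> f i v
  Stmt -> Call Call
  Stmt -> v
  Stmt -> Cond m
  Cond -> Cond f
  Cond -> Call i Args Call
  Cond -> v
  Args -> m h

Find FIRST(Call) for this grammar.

{ f, i, m }

Call -> i Stmt f contributes {i}.
Call -> m Call Stmt Stmt contributes {m}.
Call -> m f Args contributes {m}.
From Call -> Factor: add FIRST(Factor) = { f }.
Union: FIRST(Call) = { f, i, m }.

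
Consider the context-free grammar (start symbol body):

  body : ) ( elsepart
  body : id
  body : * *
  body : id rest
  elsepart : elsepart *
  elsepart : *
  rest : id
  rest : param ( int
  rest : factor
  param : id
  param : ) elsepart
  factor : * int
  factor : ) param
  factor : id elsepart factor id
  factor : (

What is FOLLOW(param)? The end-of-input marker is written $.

In rest : param ( int: add FIRST(( int) = { ( }.
In factor : ) param: param is at the end, add FOLLOW(factor) = { $, id }.
Union: FOLLOW(param) = { $, (, id }.

{ $, (, id }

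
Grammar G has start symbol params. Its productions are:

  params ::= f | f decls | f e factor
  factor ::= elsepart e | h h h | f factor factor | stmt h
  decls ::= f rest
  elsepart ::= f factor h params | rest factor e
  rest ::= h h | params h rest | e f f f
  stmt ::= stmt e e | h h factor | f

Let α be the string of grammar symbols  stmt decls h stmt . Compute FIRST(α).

Add FIRST(stmt) = { f, h }; stmt is not nullable, stop.

{ f, h }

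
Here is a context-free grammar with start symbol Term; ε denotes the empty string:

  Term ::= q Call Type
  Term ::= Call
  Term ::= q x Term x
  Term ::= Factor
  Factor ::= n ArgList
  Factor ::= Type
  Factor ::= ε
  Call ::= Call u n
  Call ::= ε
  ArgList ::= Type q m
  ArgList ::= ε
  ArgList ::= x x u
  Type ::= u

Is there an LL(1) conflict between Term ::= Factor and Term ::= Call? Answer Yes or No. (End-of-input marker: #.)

Yes

FIRST(Factor) = { n, u, ε } and FIRST(Call) = { u, ε }.
Both contain u, so the two alternatives are not disjoint — LL(1) conflict.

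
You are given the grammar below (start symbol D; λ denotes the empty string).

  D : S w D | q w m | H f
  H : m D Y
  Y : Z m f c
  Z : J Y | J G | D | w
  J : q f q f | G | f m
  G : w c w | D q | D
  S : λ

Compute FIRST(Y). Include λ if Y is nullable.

{ f, m, q, w }

From Y : Z m f c: add FIRST(Z) = { f, m, q, w }.
Union: FIRST(Y) = { f, m, q, w }.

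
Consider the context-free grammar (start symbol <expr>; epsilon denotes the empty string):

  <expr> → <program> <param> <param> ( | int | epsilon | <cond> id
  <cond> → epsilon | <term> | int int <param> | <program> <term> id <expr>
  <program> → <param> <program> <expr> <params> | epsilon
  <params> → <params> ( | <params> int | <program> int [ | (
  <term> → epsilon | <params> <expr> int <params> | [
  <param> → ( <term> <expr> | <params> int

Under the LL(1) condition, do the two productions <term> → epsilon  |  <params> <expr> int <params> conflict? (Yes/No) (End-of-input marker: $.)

Yes

FIRST(epsilon) = { epsilon } and FIRST(<params> <expr> int <params>) = { (, int }.
The first alternative is nullable and FOLLOW(<term>) = { (, [, id, int } shares ( with FIRST of the second — conflict.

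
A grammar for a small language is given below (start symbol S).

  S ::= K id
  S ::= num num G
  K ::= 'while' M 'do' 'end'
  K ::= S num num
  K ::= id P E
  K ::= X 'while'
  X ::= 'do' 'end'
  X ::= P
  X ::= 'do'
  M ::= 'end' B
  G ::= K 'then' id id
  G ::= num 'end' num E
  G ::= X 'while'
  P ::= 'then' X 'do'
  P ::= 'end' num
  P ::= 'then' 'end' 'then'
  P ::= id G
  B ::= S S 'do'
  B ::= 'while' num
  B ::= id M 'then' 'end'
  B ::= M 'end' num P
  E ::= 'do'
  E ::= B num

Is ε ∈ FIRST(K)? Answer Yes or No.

No nonterminal in this grammar is nullable.
No production of K has an RHS whose symbols are all nullable, so K is not nullable.

No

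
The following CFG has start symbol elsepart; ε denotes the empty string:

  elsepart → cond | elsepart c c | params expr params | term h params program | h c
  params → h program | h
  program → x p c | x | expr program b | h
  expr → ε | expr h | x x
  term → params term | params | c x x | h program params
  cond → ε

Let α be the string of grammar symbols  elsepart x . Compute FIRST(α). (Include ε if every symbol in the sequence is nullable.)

Add FIRST(elsepart)\{ε} = { c, h }; elsepart is nullable, continue.
x is a terminal; add {x} and stop.

{ c, h, x }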